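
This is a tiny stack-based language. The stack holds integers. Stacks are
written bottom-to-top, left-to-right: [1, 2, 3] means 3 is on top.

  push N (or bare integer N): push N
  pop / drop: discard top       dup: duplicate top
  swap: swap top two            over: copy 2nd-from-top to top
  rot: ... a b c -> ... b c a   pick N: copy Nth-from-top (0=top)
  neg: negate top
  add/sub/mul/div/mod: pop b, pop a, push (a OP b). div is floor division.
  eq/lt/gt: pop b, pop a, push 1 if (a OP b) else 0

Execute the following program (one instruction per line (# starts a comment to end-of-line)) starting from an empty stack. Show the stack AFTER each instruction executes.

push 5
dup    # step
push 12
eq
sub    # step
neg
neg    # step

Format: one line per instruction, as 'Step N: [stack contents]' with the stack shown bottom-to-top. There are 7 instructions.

Step 1: [5]
Step 2: [5, 5]
Step 3: [5, 5, 12]
Step 4: [5, 0]
Step 5: [5]
Step 6: [-5]
Step 7: [5]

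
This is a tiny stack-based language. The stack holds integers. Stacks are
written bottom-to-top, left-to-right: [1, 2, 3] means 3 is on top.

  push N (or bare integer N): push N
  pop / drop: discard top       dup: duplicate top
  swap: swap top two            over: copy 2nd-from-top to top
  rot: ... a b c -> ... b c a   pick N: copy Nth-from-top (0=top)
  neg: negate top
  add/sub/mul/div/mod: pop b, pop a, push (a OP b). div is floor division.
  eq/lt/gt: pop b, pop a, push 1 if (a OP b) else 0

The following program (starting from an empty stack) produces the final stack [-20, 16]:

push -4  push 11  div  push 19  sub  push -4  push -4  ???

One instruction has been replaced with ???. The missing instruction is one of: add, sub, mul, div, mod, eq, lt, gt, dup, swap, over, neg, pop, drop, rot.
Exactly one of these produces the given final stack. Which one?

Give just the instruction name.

Answer: mul

Derivation:
Stack before ???: [-20, -4, -4]
Stack after ???:  [-20, 16]
The instruction that transforms [-20, -4, -4] -> [-20, 16] is: mul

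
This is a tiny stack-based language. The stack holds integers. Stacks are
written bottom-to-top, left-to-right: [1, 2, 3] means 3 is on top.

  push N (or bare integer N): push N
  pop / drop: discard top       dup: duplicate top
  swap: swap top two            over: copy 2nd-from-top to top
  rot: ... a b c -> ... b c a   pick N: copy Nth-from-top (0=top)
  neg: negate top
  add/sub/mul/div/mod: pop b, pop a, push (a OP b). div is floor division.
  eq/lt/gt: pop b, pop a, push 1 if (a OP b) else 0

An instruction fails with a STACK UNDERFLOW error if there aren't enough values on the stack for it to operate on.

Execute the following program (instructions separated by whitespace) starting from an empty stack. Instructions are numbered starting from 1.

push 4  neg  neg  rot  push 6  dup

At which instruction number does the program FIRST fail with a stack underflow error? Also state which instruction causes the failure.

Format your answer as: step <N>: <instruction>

Step 1 ('push 4'): stack = [4], depth = 1
Step 2 ('neg'): stack = [-4], depth = 1
Step 3 ('neg'): stack = [4], depth = 1
Step 4 ('rot'): needs 3 value(s) but depth is 1 — STACK UNDERFLOW

Answer: step 4: rot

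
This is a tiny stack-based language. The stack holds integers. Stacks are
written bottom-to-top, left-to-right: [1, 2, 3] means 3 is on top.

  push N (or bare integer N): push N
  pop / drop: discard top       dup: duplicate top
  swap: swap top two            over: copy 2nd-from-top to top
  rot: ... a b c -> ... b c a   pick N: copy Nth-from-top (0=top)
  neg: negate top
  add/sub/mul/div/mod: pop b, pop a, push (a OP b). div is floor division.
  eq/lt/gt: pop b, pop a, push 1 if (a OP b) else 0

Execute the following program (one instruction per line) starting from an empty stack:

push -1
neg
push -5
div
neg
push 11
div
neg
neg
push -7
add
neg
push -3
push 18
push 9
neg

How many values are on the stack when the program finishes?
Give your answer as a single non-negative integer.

After 'push -1': stack = [-1] (depth 1)
After 'neg': stack = [1] (depth 1)
After 'push -5': stack = [1, -5] (depth 2)
After 'div': stack = [-1] (depth 1)
After 'neg': stack = [1] (depth 1)
After 'push 11': stack = [1, 11] (depth 2)
After 'div': stack = [0] (depth 1)
After 'neg': stack = [0] (depth 1)
After 'neg': stack = [0] (depth 1)
After 'push -7': stack = [0, -7] (depth 2)
After 'add': stack = [-7] (depth 1)
After 'neg': stack = [7] (depth 1)
After 'push -3': stack = [7, -3] (depth 2)
After 'push 18': stack = [7, -3, 18] (depth 3)
After 'push 9': stack = [7, -3, 18, 9] (depth 4)
After 'neg': stack = [7, -3, 18, -9] (depth 4)

Answer: 4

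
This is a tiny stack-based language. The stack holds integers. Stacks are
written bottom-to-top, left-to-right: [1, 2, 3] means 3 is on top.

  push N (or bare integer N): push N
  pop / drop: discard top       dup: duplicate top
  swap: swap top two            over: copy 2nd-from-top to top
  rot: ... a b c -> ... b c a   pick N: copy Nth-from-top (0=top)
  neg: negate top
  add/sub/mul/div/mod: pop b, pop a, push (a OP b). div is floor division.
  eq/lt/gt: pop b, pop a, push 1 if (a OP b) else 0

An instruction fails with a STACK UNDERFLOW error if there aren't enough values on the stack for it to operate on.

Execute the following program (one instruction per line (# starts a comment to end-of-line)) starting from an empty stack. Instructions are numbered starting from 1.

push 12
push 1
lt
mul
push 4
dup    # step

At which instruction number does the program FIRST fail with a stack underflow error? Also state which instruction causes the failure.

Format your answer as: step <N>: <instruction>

Step 1 ('push 12'): stack = [12], depth = 1
Step 2 ('push 1'): stack = [12, 1], depth = 2
Step 3 ('lt'): stack = [0], depth = 1
Step 4 ('mul'): needs 2 value(s) but depth is 1 — STACK UNDERFLOW

Answer: step 4: mul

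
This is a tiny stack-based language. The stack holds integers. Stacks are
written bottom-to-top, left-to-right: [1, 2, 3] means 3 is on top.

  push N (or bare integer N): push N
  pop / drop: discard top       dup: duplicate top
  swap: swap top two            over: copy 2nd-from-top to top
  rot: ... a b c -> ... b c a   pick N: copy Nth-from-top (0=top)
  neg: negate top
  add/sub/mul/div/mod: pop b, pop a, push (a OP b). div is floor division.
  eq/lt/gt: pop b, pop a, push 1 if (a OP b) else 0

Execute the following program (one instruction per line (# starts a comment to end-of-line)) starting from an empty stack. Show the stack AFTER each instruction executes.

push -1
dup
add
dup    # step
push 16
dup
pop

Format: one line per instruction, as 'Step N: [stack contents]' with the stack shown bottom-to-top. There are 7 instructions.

Step 1: [-1]
Step 2: [-1, -1]
Step 3: [-2]
Step 4: [-2, -2]
Step 5: [-2, -2, 16]
Step 6: [-2, -2, 16, 16]
Step 7: [-2, -2, 16]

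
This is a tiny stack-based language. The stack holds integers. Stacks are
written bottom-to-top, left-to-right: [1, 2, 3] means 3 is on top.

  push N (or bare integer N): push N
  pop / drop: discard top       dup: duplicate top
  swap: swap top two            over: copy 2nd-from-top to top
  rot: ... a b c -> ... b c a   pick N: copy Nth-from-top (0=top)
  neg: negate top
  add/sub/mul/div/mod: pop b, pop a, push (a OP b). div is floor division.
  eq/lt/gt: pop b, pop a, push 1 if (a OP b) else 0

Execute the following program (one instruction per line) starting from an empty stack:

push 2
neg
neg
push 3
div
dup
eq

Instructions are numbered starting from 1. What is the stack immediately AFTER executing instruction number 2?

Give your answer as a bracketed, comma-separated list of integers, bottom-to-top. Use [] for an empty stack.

Step 1 ('push 2'): [2]
Step 2 ('neg'): [-2]

Answer: [-2]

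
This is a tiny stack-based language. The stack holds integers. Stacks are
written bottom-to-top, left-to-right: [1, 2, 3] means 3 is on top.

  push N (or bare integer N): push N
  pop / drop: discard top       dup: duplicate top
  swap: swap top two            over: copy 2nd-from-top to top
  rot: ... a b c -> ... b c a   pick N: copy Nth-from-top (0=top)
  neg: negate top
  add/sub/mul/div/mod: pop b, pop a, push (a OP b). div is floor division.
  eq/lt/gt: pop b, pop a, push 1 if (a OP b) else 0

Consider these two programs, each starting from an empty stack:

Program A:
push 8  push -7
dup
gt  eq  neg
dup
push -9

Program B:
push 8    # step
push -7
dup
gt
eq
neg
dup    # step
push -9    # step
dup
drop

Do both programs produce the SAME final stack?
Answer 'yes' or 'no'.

Answer: yes

Derivation:
Program A trace:
  After 'push 8': [8]
  After 'push -7': [8, -7]
  After 'dup': [8, -7, -7]
  After 'gt': [8, 0]
  After 'eq': [0]
  After 'neg': [0]
  After 'dup': [0, 0]
  After 'push -9': [0, 0, -9]
Program A final stack: [0, 0, -9]

Program B trace:
  After 'push 8': [8]
  After 'push -7': [8, -7]
  After 'dup': [8, -7, -7]
  After 'gt': [8, 0]
  After 'eq': [0]
  After 'neg': [0]
  After 'dup': [0, 0]
  After 'push -9': [0, 0, -9]
  After 'dup': [0, 0, -9, -9]
  After 'drop': [0, 0, -9]
Program B final stack: [0, 0, -9]
Same: yes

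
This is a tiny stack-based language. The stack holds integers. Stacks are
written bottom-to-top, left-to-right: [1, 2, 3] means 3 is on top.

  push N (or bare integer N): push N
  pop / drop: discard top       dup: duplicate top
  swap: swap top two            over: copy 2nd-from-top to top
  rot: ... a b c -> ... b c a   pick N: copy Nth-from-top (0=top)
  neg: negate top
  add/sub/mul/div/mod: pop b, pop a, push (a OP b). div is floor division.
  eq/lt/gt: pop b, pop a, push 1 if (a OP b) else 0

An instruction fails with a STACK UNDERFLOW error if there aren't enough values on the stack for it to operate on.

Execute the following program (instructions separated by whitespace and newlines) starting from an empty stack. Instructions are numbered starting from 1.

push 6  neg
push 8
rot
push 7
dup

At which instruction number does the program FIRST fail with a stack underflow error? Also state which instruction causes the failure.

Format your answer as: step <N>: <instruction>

Answer: step 4: rot

Derivation:
Step 1 ('push 6'): stack = [6], depth = 1
Step 2 ('neg'): stack = [-6], depth = 1
Step 3 ('push 8'): stack = [-6, 8], depth = 2
Step 4 ('rot'): needs 3 value(s) but depth is 2 — STACK UNDERFLOW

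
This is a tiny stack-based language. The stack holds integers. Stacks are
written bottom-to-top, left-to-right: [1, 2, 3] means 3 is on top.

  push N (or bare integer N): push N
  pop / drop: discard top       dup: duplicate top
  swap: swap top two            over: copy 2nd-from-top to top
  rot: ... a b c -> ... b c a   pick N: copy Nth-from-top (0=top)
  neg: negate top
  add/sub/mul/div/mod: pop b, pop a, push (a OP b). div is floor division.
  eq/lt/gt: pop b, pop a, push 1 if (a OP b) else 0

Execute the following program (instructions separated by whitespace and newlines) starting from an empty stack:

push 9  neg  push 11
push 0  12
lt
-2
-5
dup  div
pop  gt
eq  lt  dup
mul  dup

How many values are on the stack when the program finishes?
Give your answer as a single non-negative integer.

After 'push 9': stack = [9] (depth 1)
After 'neg': stack = [-9] (depth 1)
After 'push 11': stack = [-9, 11] (depth 2)
After 'push 0': stack = [-9, 11, 0] (depth 3)
After 'push 12': stack = [-9, 11, 0, 12] (depth 4)
After 'lt': stack = [-9, 11, 1] (depth 3)
After 'push -2': stack = [-9, 11, 1, -2] (depth 4)
After 'push -5': stack = [-9, 11, 1, -2, -5] (depth 5)
After 'dup': stack = [-9, 11, 1, -2, -5, -5] (depth 6)
After 'div': stack = [-9, 11, 1, -2, 1] (depth 5)
After 'pop': stack = [-9, 11, 1, -2] (depth 4)
After 'gt': stack = [-9, 11, 1] (depth 3)
After 'eq': stack = [-9, 0] (depth 2)
After 'lt': stack = [1] (depth 1)
After 'dup': stack = [1, 1] (depth 2)
After 'mul': stack = [1] (depth 1)
After 'dup': stack = [1, 1] (depth 2)

Answer: 2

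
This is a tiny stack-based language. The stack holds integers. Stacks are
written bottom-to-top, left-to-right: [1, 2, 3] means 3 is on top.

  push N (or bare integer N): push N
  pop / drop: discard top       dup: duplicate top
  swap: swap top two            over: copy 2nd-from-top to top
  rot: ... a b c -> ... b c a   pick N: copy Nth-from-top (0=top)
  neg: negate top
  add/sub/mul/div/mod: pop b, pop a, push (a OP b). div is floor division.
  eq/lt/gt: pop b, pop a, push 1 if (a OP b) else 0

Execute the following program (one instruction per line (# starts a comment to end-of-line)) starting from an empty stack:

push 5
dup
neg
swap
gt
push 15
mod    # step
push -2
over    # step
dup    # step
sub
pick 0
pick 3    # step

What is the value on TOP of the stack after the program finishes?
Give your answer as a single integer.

After 'push 5': [5]
After 'dup': [5, 5]
After 'neg': [5, -5]
After 'swap': [-5, 5]
After 'gt': [0]
After 'push 15': [0, 15]
After 'mod': [0]
After 'push -2': [0, -2]
After 'over': [0, -2, 0]
After 'dup': [0, -2, 0, 0]
After 'sub': [0, -2, 0]
After 'pick 0': [0, -2, 0, 0]
After 'pick 3': [0, -2, 0, 0, 0]

Answer: 0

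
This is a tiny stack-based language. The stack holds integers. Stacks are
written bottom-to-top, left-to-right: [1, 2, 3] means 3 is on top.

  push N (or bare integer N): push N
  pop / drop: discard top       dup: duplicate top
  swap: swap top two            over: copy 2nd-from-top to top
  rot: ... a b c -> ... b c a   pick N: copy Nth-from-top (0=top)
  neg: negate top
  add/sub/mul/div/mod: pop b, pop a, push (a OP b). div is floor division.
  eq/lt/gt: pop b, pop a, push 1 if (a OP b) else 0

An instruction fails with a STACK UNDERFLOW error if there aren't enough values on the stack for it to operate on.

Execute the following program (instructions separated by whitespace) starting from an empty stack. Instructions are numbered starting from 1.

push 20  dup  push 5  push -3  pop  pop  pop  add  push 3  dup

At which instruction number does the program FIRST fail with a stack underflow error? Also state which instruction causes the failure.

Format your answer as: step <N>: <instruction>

Answer: step 8: add

Derivation:
Step 1 ('push 20'): stack = [20], depth = 1
Step 2 ('dup'): stack = [20, 20], depth = 2
Step 3 ('push 5'): stack = [20, 20, 5], depth = 3
Step 4 ('push -3'): stack = [20, 20, 5, -3], depth = 4
Step 5 ('pop'): stack = [20, 20, 5], depth = 3
Step 6 ('pop'): stack = [20, 20], depth = 2
Step 7 ('pop'): stack = [20], depth = 1
Step 8 ('add'): needs 2 value(s) but depth is 1 — STACK UNDERFLOW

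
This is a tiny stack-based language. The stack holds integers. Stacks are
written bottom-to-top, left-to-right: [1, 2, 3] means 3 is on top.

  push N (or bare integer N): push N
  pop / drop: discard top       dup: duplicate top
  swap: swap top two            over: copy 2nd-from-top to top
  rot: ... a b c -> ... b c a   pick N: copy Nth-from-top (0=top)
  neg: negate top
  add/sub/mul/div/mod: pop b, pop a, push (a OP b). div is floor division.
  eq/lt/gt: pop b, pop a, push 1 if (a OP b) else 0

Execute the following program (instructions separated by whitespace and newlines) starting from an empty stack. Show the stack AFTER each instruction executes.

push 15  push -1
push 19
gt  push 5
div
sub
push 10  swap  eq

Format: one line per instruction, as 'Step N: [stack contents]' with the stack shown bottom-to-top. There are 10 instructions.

Step 1: [15]
Step 2: [15, -1]
Step 3: [15, -1, 19]
Step 4: [15, 0]
Step 5: [15, 0, 5]
Step 6: [15, 0]
Step 7: [15]
Step 8: [15, 10]
Step 9: [10, 15]
Step 10: [0]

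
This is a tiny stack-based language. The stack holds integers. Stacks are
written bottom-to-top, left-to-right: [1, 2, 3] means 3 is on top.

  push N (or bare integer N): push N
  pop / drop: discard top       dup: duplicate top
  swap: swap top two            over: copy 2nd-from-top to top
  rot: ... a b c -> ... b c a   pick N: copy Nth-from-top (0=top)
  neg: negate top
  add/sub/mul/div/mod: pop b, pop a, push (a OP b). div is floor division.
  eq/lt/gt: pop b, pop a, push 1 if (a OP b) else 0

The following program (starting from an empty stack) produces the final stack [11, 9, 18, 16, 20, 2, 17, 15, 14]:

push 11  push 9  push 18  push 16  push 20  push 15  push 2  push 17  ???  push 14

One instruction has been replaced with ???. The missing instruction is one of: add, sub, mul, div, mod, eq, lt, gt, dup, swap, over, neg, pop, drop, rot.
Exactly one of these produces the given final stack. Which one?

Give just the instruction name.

Stack before ???: [11, 9, 18, 16, 20, 15, 2, 17]
Stack after ???:  [11, 9, 18, 16, 20, 2, 17, 15]
The instruction that transforms [11, 9, 18, 16, 20, 15, 2, 17] -> [11, 9, 18, 16, 20, 2, 17, 15] is: rot

Answer: rot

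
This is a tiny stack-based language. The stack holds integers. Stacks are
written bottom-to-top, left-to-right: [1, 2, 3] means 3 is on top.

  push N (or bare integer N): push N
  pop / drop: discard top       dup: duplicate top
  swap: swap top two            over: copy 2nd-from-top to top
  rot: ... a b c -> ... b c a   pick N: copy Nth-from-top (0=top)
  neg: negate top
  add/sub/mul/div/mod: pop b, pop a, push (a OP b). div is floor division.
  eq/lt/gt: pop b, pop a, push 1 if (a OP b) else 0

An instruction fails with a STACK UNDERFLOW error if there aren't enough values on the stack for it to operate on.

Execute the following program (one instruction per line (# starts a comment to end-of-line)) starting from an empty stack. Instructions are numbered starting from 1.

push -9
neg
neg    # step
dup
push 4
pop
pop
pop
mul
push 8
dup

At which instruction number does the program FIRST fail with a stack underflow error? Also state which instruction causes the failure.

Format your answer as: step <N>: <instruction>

Answer: step 9: mul

Derivation:
Step 1 ('push -9'): stack = [-9], depth = 1
Step 2 ('neg'): stack = [9], depth = 1
Step 3 ('neg'): stack = [-9], depth = 1
Step 4 ('dup'): stack = [-9, -9], depth = 2
Step 5 ('push 4'): stack = [-9, -9, 4], depth = 3
Step 6 ('pop'): stack = [-9, -9], depth = 2
Step 7 ('pop'): stack = [-9], depth = 1
Step 8 ('pop'): stack = [], depth = 0
Step 9 ('mul'): needs 2 value(s) but depth is 0 — STACK UNDERFLOW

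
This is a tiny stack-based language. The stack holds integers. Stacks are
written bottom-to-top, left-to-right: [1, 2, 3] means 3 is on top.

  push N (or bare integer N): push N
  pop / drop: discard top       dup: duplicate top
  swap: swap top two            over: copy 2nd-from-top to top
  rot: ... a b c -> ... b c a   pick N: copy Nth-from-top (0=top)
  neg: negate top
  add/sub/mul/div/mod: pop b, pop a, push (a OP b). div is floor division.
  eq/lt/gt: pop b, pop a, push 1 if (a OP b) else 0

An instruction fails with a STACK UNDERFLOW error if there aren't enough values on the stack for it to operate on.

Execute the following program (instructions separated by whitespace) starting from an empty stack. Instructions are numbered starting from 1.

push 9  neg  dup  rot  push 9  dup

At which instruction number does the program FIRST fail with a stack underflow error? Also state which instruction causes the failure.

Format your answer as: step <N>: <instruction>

Step 1 ('push 9'): stack = [9], depth = 1
Step 2 ('neg'): stack = [-9], depth = 1
Step 3 ('dup'): stack = [-9, -9], depth = 2
Step 4 ('rot'): needs 3 value(s) but depth is 2 — STACK UNDERFLOW

Answer: step 4: rot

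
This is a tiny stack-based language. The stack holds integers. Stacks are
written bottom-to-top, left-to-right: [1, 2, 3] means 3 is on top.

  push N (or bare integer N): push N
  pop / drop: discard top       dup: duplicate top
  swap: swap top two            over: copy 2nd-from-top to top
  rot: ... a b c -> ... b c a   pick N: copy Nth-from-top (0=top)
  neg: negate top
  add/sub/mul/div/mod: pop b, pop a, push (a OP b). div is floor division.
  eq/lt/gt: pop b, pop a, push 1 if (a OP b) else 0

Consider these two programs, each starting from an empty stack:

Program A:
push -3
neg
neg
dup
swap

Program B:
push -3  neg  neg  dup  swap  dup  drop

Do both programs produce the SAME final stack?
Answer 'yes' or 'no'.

Answer: yes

Derivation:
Program A trace:
  After 'push -3': [-3]
  After 'neg': [3]
  After 'neg': [-3]
  After 'dup': [-3, -3]
  After 'swap': [-3, -3]
Program A final stack: [-3, -3]

Program B trace:
  After 'push -3': [-3]
  After 'neg': [3]
  After 'neg': [-3]
  After 'dup': [-3, -3]
  After 'swap': [-3, -3]
  After 'dup': [-3, -3, -3]
  After 'drop': [-3, -3]
Program B final stack: [-3, -3]
Same: yes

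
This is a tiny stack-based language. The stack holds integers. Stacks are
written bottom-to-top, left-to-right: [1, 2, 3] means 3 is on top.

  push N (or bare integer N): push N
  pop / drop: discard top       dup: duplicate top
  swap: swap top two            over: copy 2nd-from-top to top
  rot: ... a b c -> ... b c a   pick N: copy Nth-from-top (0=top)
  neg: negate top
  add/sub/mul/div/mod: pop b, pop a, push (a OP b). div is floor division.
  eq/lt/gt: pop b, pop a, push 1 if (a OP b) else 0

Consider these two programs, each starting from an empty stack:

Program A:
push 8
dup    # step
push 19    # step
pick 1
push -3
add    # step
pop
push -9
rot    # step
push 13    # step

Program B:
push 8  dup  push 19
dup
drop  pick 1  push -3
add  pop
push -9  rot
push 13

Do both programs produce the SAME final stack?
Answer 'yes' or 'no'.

Program A trace:
  After 'push 8': [8]
  After 'dup': [8, 8]
  After 'push 19': [8, 8, 19]
  After 'pick 1': [8, 8, 19, 8]
  After 'push -3': [8, 8, 19, 8, -3]
  After 'add': [8, 8, 19, 5]
  After 'pop': [8, 8, 19]
  After 'push -9': [8, 8, 19, -9]
  After 'rot': [8, 19, -9, 8]
  After 'push 13': [8, 19, -9, 8, 13]
Program A final stack: [8, 19, -9, 8, 13]

Program B trace:
  After 'push 8': [8]
  After 'dup': [8, 8]
  After 'push 19': [8, 8, 19]
  After 'dup': [8, 8, 19, 19]
  After 'drop': [8, 8, 19]
  After 'pick 1': [8, 8, 19, 8]
  After 'push -3': [8, 8, 19, 8, -3]
  After 'add': [8, 8, 19, 5]
  After 'pop': [8, 8, 19]
  After 'push -9': [8, 8, 19, -9]
  After 'rot': [8, 19, -9, 8]
  After 'push 13': [8, 19, -9, 8, 13]
Program B final stack: [8, 19, -9, 8, 13]
Same: yes

Answer: yes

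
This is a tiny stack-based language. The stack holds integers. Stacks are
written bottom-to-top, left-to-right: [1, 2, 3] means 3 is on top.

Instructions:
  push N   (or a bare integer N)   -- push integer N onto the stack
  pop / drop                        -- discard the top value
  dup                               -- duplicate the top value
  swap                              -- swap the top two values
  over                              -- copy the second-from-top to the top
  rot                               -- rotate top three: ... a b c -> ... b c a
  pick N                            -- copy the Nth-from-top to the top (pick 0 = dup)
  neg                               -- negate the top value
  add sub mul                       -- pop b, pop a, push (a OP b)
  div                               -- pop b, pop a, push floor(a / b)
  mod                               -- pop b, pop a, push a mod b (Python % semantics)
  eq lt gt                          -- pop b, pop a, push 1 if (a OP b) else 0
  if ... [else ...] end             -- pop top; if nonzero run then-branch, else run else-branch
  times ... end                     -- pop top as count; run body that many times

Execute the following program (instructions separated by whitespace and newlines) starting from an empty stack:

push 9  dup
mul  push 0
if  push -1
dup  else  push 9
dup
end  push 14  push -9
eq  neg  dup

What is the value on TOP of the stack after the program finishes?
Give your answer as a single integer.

After 'push 9': [9]
After 'dup': [9, 9]
After 'mul': [81]
After 'push 0': [81, 0]
After 'if': [81]
After 'push 9': [81, 9]
After 'dup': [81, 9, 9]
After 'push 14': [81, 9, 9, 14]
After 'push -9': [81, 9, 9, 14, -9]
After 'eq': [81, 9, 9, 0]
After 'neg': [81, 9, 9, 0]
After 'dup': [81, 9, 9, 0, 0]

Answer: 0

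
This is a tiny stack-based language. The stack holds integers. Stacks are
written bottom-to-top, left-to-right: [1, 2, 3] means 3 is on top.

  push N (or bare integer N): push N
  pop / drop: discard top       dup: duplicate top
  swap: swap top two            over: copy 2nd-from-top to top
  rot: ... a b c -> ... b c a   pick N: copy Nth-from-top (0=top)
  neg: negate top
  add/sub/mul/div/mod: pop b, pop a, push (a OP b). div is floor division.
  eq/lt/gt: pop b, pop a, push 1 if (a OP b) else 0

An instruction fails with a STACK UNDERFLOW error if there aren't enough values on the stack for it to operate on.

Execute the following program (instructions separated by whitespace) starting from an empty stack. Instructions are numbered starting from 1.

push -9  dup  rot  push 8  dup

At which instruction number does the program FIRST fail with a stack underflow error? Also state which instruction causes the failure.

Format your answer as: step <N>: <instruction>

Step 1 ('push -9'): stack = [-9], depth = 1
Step 2 ('dup'): stack = [-9, -9], depth = 2
Step 3 ('rot'): needs 3 value(s) but depth is 2 — STACK UNDERFLOW

Answer: step 3: rot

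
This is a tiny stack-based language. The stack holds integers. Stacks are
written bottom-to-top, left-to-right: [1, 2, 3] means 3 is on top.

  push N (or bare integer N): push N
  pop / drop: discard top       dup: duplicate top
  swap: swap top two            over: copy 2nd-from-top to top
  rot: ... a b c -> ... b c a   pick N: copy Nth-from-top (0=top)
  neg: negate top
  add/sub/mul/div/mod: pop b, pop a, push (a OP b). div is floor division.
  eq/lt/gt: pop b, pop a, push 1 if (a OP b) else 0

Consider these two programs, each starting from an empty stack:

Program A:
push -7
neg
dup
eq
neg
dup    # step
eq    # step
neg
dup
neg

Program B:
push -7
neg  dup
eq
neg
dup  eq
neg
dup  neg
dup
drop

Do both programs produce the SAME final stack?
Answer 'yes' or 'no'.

Answer: yes

Derivation:
Program A trace:
  After 'push -7': [-7]
  After 'neg': [7]
  After 'dup': [7, 7]
  After 'eq': [1]
  After 'neg': [-1]
  After 'dup': [-1, -1]
  After 'eq': [1]
  After 'neg': [-1]
  After 'dup': [-1, -1]
  After 'neg': [-1, 1]
Program A final stack: [-1, 1]

Program B trace:
  After 'push -7': [-7]
  After 'neg': [7]
  After 'dup': [7, 7]
  After 'eq': [1]
  After 'neg': [-1]
  After 'dup': [-1, -1]
  After 'eq': [1]
  After 'neg': [-1]
  After 'dup': [-1, -1]
  After 'neg': [-1, 1]
  After 'dup': [-1, 1, 1]
  After 'drop': [-1, 1]
Program B final stack: [-1, 1]
Same: yes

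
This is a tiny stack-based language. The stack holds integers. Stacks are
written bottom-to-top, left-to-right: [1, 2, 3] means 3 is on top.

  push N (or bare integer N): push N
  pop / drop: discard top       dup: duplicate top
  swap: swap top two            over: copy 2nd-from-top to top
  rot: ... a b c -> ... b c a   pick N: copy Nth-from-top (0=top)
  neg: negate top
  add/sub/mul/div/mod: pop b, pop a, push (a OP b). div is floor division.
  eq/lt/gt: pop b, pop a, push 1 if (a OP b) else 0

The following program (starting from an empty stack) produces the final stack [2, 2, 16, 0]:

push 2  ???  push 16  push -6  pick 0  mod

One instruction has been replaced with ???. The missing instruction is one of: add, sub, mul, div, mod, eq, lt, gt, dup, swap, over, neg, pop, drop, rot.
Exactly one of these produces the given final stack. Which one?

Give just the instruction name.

Stack before ???: [2]
Stack after ???:  [2, 2]
The instruction that transforms [2] -> [2, 2] is: dup

Answer: dup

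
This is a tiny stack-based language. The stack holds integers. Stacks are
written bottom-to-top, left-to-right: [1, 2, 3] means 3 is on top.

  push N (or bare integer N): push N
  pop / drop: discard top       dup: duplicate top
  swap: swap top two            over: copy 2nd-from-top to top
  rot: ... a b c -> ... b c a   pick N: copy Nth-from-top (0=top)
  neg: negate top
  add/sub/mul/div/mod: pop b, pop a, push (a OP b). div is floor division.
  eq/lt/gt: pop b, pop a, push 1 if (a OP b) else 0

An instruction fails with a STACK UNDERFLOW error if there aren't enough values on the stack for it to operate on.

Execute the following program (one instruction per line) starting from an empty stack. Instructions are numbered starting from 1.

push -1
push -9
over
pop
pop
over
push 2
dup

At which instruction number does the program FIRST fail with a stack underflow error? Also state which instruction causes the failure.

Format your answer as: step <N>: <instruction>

Answer: step 6: over

Derivation:
Step 1 ('push -1'): stack = [-1], depth = 1
Step 2 ('push -9'): stack = [-1, -9], depth = 2
Step 3 ('over'): stack = [-1, -9, -1], depth = 3
Step 4 ('pop'): stack = [-1, -9], depth = 2
Step 5 ('pop'): stack = [-1], depth = 1
Step 6 ('over'): needs 2 value(s) but depth is 1 — STACK UNDERFLOW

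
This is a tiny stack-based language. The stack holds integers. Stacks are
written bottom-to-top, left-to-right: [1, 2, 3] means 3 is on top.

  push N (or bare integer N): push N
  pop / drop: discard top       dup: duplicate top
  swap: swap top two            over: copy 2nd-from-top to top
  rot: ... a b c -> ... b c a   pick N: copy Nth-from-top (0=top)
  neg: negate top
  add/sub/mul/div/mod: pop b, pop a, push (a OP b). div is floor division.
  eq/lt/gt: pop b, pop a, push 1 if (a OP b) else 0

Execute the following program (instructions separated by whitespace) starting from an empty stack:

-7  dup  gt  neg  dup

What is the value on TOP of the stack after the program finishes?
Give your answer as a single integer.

After 'push -7': [-7]
After 'dup': [-7, -7]
After 'gt': [0]
After 'neg': [0]
After 'dup': [0, 0]

Answer: 0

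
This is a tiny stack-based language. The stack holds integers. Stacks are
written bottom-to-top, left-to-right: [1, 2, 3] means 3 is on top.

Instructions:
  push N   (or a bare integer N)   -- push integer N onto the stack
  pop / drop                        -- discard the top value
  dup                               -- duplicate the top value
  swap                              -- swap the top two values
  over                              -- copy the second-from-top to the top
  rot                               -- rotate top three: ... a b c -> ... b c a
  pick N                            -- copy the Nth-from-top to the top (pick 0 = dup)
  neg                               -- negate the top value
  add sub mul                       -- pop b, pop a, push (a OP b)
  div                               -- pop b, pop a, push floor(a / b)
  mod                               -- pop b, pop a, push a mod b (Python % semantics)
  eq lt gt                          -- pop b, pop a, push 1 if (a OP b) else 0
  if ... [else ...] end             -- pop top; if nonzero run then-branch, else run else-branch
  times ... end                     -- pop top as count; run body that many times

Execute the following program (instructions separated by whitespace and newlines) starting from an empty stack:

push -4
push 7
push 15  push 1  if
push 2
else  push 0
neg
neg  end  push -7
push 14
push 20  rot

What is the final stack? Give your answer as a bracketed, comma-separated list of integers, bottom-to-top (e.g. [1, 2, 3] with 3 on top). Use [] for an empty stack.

After 'push -4': [-4]
After 'push 7': [-4, 7]
After 'push 15': [-4, 7, 15]
After 'push 1': [-4, 7, 15, 1]
After 'if': [-4, 7, 15]
After 'push 2': [-4, 7, 15, 2]
After 'push -7': [-4, 7, 15, 2, -7]
After 'push 14': [-4, 7, 15, 2, -7, 14]
After 'push 20': [-4, 7, 15, 2, -7, 14, 20]
After 'rot': [-4, 7, 15, 2, 14, 20, -7]

Answer: [-4, 7, 15, 2, 14, 20, -7]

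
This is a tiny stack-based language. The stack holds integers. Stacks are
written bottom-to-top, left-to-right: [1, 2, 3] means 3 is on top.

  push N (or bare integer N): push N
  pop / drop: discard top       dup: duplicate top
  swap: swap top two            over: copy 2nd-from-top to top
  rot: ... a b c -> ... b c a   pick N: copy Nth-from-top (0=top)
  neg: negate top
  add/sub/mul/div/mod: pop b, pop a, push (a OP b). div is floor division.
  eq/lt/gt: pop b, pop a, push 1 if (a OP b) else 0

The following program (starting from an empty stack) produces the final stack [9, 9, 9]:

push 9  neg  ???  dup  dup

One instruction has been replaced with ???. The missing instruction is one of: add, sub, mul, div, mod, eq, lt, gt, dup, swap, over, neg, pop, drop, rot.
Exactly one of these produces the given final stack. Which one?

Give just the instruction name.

Stack before ???: [-9]
Stack after ???:  [9]
The instruction that transforms [-9] -> [9] is: neg

Answer: neg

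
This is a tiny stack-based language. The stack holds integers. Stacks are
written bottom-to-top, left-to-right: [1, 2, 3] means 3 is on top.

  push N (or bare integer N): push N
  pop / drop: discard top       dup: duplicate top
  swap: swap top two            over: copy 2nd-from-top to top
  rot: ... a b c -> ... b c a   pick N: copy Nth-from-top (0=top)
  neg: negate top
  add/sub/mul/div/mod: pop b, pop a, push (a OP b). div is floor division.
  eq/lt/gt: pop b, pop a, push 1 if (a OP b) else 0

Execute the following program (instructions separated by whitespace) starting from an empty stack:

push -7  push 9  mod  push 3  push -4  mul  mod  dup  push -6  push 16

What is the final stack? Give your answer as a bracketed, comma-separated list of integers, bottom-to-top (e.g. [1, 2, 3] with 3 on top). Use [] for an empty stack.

After 'push -7': [-7]
After 'push 9': [-7, 9]
After 'mod': [2]
After 'push 3': [2, 3]
After 'push -4': [2, 3, -4]
After 'mul': [2, -12]
After 'mod': [-10]
After 'dup': [-10, -10]
After 'push -6': [-10, -10, -6]
After 'push 16': [-10, -10, -6, 16]

Answer: [-10, -10, -6, 16]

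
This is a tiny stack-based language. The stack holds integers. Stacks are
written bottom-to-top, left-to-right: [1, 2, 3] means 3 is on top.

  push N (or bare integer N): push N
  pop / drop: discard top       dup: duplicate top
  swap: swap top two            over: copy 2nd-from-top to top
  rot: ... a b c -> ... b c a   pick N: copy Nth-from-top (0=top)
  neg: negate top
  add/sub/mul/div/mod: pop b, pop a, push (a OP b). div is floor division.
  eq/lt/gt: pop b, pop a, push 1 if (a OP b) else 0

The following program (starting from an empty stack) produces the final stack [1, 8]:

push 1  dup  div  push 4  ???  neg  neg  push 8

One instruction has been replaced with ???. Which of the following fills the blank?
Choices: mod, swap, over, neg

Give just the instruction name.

Stack before ???: [1, 4]
Stack after ???:  [1]
Checking each choice:
  mod: MATCH
  swap: produces [4, 1, 8]
  over: produces [1, 4, 1, 8]
  neg: produces [1, -4, 8]


Answer: mod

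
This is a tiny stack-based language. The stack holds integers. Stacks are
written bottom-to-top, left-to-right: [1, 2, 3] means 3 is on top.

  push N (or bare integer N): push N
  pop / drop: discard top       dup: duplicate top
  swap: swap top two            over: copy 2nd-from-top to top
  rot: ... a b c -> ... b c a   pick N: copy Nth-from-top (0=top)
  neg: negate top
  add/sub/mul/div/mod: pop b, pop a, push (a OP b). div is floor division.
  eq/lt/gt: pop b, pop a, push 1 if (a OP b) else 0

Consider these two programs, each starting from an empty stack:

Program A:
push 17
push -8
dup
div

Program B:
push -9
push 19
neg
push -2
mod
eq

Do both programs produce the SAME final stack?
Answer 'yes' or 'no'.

Program A trace:
  After 'push 17': [17]
  After 'push -8': [17, -8]
  After 'dup': [17, -8, -8]
  After 'div': [17, 1]
Program A final stack: [17, 1]

Program B trace:
  After 'push -9': [-9]
  After 'push 19': [-9, 19]
  After 'neg': [-9, -19]
  After 'push -2': [-9, -19, -2]
  After 'mod': [-9, -1]
  After 'eq': [0]
Program B final stack: [0]
Same: no

Answer: no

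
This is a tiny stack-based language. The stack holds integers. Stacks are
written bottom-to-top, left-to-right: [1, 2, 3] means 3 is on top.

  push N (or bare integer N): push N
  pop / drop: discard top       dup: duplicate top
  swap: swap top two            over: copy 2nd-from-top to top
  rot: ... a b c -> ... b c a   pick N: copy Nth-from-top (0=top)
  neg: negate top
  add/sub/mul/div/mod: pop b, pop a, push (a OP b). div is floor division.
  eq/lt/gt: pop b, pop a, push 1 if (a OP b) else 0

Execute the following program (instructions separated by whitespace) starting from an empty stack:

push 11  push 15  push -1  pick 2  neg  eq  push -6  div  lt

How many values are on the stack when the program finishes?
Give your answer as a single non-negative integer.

Answer: 2

Derivation:
After 'push 11': stack = [11] (depth 1)
After 'push 15': stack = [11, 15] (depth 2)
After 'push -1': stack = [11, 15, -1] (depth 3)
After 'pick 2': stack = [11, 15, -1, 11] (depth 4)
After 'neg': stack = [11, 15, -1, -11] (depth 4)
After 'eq': stack = [11, 15, 0] (depth 3)
After 'push -6': stack = [11, 15, 0, -6] (depth 4)
After 'div': stack = [11, 15, 0] (depth 3)
After 'lt': stack = [11, 0] (depth 2)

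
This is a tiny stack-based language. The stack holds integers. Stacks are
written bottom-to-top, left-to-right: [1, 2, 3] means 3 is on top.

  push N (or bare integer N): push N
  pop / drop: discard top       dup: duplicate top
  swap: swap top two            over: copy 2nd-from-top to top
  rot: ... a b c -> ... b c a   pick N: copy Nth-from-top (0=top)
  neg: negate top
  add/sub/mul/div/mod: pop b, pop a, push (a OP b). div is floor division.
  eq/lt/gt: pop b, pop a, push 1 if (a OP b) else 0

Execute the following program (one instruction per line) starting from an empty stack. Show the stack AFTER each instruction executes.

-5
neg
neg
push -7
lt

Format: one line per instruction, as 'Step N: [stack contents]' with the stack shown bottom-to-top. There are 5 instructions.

Step 1: [-5]
Step 2: [5]
Step 3: [-5]
Step 4: [-5, -7]
Step 5: [0]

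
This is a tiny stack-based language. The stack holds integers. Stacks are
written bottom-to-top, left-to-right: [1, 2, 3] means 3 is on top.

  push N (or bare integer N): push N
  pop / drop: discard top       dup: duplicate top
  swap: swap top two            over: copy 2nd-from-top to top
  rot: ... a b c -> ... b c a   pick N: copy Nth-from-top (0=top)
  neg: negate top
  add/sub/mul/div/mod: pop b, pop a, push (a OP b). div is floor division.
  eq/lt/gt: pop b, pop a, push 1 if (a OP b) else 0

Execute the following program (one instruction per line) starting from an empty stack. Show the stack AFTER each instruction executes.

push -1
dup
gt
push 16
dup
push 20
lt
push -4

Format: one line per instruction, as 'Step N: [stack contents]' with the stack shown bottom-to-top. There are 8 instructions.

Step 1: [-1]
Step 2: [-1, -1]
Step 3: [0]
Step 4: [0, 16]
Step 5: [0, 16, 16]
Step 6: [0, 16, 16, 20]
Step 7: [0, 16, 1]
Step 8: [0, 16, 1, -4]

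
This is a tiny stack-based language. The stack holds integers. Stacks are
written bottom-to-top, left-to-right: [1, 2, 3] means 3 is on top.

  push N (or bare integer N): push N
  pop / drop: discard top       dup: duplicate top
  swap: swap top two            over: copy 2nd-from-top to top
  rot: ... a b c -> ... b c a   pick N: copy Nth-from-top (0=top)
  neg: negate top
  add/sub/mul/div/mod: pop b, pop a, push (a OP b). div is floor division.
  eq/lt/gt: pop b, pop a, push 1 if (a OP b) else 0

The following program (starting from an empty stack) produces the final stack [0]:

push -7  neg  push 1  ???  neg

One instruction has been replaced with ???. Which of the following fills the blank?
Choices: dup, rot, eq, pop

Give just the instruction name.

Answer: eq

Derivation:
Stack before ???: [7, 1]
Stack after ???:  [0]
Checking each choice:
  dup: produces [7, 1, -1]
  rot: stack underflow (need 3, have 2)
  eq: MATCH
  pop: produces [-7]


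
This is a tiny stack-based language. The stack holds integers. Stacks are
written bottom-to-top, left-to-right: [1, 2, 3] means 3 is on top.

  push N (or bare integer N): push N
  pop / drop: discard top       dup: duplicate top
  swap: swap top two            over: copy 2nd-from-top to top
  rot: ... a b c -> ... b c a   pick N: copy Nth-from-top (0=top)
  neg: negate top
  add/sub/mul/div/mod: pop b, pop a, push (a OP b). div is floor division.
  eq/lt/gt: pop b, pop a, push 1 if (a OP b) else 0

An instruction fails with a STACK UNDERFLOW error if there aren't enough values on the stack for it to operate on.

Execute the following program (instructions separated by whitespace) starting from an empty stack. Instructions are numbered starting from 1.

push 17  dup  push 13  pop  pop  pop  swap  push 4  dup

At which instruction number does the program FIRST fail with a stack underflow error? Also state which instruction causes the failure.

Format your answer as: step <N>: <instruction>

Answer: step 7: swap

Derivation:
Step 1 ('push 17'): stack = [17], depth = 1
Step 2 ('dup'): stack = [17, 17], depth = 2
Step 3 ('push 13'): stack = [17, 17, 13], depth = 3
Step 4 ('pop'): stack = [17, 17], depth = 2
Step 5 ('pop'): stack = [17], depth = 1
Step 6 ('pop'): stack = [], depth = 0
Step 7 ('swap'): needs 2 value(s) but depth is 0 — STACK UNDERFLOW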